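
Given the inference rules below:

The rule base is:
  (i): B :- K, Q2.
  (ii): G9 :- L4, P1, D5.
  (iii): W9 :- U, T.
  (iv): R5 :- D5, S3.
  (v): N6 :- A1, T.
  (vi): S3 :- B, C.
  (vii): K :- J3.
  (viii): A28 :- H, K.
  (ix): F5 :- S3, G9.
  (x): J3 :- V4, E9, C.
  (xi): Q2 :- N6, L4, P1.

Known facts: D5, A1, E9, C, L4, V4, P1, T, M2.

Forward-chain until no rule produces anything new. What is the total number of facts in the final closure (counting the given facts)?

Round 1 fires (ii), (v), (x), giving G9, N6, J3.
Round 2 fires (vii), (xi), giving K, Q2.
Round 3 fires (i), giving B.
Round 4 fires (vi), giving S3.
Round 5 fires (iv), (ix), giving R5, F5.
Closure: {A1, B, C, D5, E9, F5, G9, J3, K, L4, M2, N6, P1, Q2, R5, S3, T, V4} — 18 facts.

18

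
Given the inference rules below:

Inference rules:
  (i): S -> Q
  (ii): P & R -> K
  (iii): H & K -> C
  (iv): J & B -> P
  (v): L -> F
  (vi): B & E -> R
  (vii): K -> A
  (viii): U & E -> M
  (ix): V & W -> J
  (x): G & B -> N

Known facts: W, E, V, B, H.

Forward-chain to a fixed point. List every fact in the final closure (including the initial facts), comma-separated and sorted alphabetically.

A, B, C, E, H, J, K, P, R, V, W

Round 1 fires (vi), (ix), giving R, J.
Round 2 fires (iv), giving P.
Round 3 fires (ii), giving K.
Round 4 fires (iii), (vii), giving C, A.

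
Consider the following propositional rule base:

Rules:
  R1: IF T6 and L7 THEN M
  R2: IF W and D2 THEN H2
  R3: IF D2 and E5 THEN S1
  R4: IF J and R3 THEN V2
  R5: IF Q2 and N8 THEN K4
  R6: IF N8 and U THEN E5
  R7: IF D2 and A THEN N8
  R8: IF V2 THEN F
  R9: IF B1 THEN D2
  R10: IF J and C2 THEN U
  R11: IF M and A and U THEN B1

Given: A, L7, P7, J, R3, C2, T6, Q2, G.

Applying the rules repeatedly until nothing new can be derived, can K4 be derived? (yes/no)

Round 1: R1 [IF T6 and L7 THEN M]; R4 [IF J and R3 THEN V2]; R10 [IF J and C2 THEN U]. Adds M, V2, U.
Round 2: R8 [IF V2 THEN F]; R11 [IF M and A and U THEN B1]. Adds F, B1.
Round 3: R9 [IF B1 THEN D2]. Adds D2.
Round 4: R7 [IF D2 and A THEN N8]. Adds N8.
Round 5: R5 [IF Q2 and N8 THEN K4]; R6 [IF N8 and U THEN E5]. Adds K4, E5.
Round 6: R3 [IF D2 and E5 THEN S1]. Adds S1.
K4 appears in round 5, so it is derivable.

yes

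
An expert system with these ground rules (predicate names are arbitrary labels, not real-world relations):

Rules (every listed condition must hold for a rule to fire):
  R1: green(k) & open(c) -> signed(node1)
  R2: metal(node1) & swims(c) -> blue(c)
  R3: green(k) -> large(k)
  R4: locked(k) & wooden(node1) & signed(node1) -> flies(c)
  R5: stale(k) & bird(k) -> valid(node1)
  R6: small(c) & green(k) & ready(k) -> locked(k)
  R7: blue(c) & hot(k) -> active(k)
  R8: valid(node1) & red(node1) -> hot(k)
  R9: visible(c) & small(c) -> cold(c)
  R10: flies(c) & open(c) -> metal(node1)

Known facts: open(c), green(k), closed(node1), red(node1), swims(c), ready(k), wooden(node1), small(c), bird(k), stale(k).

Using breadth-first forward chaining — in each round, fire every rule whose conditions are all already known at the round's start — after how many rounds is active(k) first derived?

[1] R1 [green(k) & open(c) -> signed(node1)]; R3 [green(k) -> large(k)]; R5 [stale(k) & bird(k) -> valid(node1)]; R6 [small(c) & green(k) & ready(k) -> locked(k)]. ⇒ new: signed(node1), large(k), valid(node1), locked(k).
[2] R4 [locked(k) & wooden(node1) & signed(node1) -> flies(c)]; R8 [valid(node1) & red(node1) -> hot(k)]. ⇒ new: flies(c), hot(k).
[3] R10 [flies(c) & open(c) -> metal(node1)]. ⇒ new: metal(node1).
[4] R2 [metal(node1) & swims(c) -> blue(c)]. ⇒ new: blue(c).
[5] R7 [blue(c) & hot(k) -> active(k)]. ⇒ new: active(k).
active(k) first appears in round 5.

5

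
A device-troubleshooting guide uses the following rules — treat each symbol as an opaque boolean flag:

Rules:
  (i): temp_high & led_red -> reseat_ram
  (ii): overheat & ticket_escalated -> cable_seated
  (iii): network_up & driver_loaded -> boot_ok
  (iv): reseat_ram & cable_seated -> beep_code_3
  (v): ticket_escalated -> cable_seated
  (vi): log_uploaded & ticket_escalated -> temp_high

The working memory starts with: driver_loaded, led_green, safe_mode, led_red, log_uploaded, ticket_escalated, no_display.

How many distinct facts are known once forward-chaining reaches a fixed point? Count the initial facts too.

Round 1 — (v), (vi), derive cable_seated, temp_high.
Round 2 — (i), derive reseat_ram.
Round 3 — (iv), derive beep_code_3.
Closure: {beep_code_3, cable_seated, driver_loaded, led_green, led_red, log_uploaded, no_display, reseat_ram, safe_mode, temp_high, ticket_escalated} — 11 facts.

11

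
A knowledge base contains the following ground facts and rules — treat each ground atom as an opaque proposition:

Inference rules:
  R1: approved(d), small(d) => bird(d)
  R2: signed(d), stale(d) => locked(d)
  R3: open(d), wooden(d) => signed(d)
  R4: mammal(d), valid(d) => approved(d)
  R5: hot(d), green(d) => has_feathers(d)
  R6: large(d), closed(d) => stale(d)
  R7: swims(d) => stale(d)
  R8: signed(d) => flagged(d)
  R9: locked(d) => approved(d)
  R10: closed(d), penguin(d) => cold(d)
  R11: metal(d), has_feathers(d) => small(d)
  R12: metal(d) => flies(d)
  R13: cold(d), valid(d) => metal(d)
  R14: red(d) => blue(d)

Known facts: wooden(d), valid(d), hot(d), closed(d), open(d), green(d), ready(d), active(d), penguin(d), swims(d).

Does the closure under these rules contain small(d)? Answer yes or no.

yes

Round 1 — R3, R5, R7, R10, derive signed(d), has_feathers(d), stale(d), cold(d).
Round 2 — R2, R8, R13, derive locked(d), flagged(d), metal(d).
Round 3 — R9, R11, R12, derive approved(d), small(d), flies(d).
Round 4 — R1, derive bird(d).
small(d) appears in round 3, so it is derivable.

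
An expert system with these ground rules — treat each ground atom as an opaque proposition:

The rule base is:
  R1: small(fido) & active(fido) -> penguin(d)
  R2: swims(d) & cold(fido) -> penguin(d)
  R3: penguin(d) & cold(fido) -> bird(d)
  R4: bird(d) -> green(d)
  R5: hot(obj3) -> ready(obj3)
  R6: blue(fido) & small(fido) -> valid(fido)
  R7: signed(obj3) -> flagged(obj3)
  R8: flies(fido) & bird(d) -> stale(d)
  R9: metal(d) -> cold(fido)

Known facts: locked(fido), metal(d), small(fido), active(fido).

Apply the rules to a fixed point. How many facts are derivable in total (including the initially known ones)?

Round 1 — R1, R9, derive penguin(d), cold(fido).
Round 2 — R3, derive bird(d).
Round 3 — R4, derive green(d).
Closure: {active(fido), bird(d), cold(fido), green(d), locked(fido), metal(d), penguin(d), small(fido)} — 8 facts.

8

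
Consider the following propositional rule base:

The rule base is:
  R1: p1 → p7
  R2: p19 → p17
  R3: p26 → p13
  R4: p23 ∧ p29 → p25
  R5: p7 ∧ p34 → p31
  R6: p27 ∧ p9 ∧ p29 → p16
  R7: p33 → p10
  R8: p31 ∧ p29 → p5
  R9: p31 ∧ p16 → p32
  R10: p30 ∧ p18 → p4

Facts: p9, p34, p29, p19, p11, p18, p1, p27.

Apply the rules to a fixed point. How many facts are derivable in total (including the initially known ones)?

[1] R1 [p1 → p7]; R2 [p19 → p17]; R6 [p27 ∧ p9 ∧ p29 → p16]. ⇒ new: p7, p17, p16.
[2] R5 [p7 ∧ p34 → p31]. ⇒ new: p31.
[3] R8 [p31 ∧ p29 → p5]; R9 [p31 ∧ p16 → p32]. ⇒ new: p5, p32.
Closure: {p1, p11, p16, p17, p18, p19, p27, p29, p31, p32, p34, p5, p7, p9} — 14 facts.

14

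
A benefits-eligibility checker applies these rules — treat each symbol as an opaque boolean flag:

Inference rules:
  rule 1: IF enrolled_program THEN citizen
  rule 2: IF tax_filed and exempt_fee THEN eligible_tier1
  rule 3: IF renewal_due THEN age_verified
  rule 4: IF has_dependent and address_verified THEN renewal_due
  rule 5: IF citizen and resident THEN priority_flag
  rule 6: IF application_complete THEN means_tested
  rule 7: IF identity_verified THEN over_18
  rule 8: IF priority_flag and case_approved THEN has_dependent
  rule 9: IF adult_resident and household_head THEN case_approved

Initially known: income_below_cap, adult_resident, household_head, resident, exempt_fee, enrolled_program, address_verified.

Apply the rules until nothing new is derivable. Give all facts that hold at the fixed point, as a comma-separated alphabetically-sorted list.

Round 1 — rule 1, rule 9, derive citizen, case_approved.
Round 2 — rule 5, derive priority_flag.
Round 3 — rule 8, derive has_dependent.
Round 4 — rule 4, derive renewal_due.
Round 5 — rule 3, derive age_verified.

address_verified, adult_resident, age_verified, case_approved, citizen, enrolled_program, exempt_fee, has_dependent, household_head, income_below_cap, priority_flag, renewal_due, resident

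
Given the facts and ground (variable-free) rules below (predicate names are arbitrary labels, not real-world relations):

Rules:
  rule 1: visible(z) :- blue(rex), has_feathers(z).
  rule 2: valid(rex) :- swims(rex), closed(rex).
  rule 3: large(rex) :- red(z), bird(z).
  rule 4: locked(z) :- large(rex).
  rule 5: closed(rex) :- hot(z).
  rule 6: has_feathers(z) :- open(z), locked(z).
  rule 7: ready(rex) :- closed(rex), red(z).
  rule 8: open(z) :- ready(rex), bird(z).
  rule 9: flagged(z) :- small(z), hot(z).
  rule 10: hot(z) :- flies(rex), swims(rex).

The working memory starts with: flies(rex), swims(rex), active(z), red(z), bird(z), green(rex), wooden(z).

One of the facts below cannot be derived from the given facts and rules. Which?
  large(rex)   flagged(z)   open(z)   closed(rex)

flagged(z)

Round 1 — rule 3, rule 10, derive large(rex), hot(z).
Round 2 — rule 4, rule 5, derive locked(z), closed(rex).
Round 3 — rule 2, rule 7, derive valid(rex), ready(rex).
Round 4 — rule 8, derive open(z).
Round 5 — rule 6, derive has_feathers(z).
Derived: large(rex) (round 1), open(z) (round 4), closed(rex) (round 2). flagged(z) never appears in any round.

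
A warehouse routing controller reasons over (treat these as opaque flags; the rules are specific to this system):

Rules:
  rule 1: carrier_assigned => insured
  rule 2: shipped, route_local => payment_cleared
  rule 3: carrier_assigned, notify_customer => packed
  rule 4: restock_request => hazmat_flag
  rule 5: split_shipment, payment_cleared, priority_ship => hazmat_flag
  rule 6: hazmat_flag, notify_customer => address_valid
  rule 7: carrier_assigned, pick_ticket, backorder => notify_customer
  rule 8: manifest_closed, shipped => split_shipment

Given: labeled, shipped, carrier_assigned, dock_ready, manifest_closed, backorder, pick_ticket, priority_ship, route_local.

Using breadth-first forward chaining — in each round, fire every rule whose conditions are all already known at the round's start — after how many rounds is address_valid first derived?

3

Round 1: rule 1 [carrier_assigned => insured]; rule 2 [shipped, route_local => payment_cleared]; rule 7 [carrier_assigned, pick_ticket, backorder => notify_customer]; rule 8 [manifest_closed, shipped => split_shipment]. New: insured, payment_cleared, notify_customer, split_shipment.
Round 2: rule 3 [carrier_assigned, notify_customer => packed]; rule 5 [split_shipment, payment_cleared, priority_ship => hazmat_flag]. New: packed, hazmat_flag.
Round 3: rule 6 [hazmat_flag, notify_customer => address_valid]. New: address_valid.
address_valid first appears in round 3.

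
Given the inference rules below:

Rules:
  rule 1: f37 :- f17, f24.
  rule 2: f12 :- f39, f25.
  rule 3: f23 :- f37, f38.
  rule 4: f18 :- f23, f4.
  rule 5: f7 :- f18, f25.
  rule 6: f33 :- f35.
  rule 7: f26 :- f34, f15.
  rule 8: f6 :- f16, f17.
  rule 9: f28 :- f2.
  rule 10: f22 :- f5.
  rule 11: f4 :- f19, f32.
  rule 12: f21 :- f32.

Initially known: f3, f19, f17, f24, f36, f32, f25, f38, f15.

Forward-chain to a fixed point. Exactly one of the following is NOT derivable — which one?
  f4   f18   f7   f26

f26

Round 1 — rule 1, rule 11, rule 12, derive f37, f4, f21.
Round 2 — rule 3, derive f23.
Round 3 — rule 4, derive f18.
Round 4 — rule 5, derive f7.
Derived: f4 (round 1), f7 (round 4), f18 (round 3). f26 never appears in any round.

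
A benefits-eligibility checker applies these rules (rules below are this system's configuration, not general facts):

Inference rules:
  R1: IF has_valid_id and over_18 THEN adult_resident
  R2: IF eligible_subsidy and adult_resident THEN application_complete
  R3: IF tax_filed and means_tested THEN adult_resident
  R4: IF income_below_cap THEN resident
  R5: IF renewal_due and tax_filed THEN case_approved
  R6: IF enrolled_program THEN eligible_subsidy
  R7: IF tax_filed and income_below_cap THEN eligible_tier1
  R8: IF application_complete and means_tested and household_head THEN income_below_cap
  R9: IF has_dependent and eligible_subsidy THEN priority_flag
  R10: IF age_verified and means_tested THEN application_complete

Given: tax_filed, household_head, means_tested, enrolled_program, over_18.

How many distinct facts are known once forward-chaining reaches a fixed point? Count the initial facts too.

Round 1: R3 [IF tax_filed and means_tested THEN adult_resident]; R6 [IF enrolled_program THEN eligible_subsidy]. New: adult_resident, eligible_subsidy.
Round 2: R2 [IF eligible_subsidy and adult_resident THEN application_complete]. New: application_complete.
Round 3: R8 [IF application_complete and means_tested and household_head THEN income_below_cap]. New: income_below_cap.
Round 4: R4 [IF income_below_cap THEN resident]; R7 [IF tax_filed and income_below_cap THEN eligible_tier1]. New: resident, eligible_tier1.
Closure: {adult_resident, application_complete, eligible_subsidy, eligible_tier1, enrolled_program, household_head, income_below_cap, means_tested, over_18, resident, tax_filed} — 11 facts.

11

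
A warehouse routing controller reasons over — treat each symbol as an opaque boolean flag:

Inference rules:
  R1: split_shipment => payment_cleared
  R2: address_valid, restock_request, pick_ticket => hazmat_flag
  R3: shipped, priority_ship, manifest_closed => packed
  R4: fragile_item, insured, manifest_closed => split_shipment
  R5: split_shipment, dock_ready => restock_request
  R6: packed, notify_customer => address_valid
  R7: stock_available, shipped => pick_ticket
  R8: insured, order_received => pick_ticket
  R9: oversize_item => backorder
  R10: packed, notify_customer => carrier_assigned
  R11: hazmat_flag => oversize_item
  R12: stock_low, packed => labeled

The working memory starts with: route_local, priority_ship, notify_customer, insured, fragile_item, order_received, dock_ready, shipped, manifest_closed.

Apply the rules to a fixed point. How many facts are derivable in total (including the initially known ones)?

Round 1 — R3, R4, R8, derive packed, split_shipment, pick_ticket.
Round 2 — R1, R5, R6, R10, derive payment_cleared, restock_request, address_valid, carrier_assigned.
Round 3 — R2, derive hazmat_flag.
Round 4 — R11, derive oversize_item.
Round 5 — R9, derive backorder.
Closure: {address_valid, backorder, carrier_assigned, dock_ready, fragile_item, hazmat_flag, insured, manifest_closed, notify_customer, order_received, oversize_item, packed, payment_cleared, pick_ticket, priority_ship, restock_request, route_local, shipped, split_shipment} — 19 facts.

19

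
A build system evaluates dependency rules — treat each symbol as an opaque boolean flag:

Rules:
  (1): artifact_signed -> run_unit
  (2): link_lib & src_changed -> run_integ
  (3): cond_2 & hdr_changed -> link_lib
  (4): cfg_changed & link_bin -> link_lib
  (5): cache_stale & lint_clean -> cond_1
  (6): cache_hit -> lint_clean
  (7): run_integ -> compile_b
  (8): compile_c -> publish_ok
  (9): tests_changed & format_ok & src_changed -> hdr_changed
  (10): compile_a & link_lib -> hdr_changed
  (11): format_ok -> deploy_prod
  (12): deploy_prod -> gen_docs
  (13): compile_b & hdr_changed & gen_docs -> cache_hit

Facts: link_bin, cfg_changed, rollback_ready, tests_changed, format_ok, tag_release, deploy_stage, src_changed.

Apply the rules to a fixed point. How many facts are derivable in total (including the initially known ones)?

16

Round 1 fires (4), (9), (11), giving link_lib, hdr_changed, deploy_prod.
Round 2 fires (2), (12), giving run_integ, gen_docs.
Round 3 fires (7), giving compile_b.
Round 4 fires (13), giving cache_hit.
Round 5 fires (6), giving lint_clean.
Closure: {cache_hit, cfg_changed, compile_b, deploy_prod, deploy_stage, format_ok, gen_docs, hdr_changed, link_bin, link_lib, lint_clean, rollback_ready, run_integ, src_changed, tag_release, tests_changed} — 16 facts.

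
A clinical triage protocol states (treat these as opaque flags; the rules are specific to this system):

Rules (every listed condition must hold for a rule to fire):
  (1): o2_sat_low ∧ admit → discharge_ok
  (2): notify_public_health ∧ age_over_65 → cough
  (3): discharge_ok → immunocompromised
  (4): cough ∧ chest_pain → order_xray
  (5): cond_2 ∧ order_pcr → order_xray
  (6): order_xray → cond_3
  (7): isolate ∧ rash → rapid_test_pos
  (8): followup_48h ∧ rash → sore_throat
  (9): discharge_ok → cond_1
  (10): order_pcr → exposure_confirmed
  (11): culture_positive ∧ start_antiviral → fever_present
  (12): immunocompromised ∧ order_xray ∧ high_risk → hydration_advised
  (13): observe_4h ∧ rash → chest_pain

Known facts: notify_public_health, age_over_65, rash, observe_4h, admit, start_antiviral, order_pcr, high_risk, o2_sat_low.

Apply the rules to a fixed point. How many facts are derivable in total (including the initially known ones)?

Round 1 — (1), (2), (10), (13), derive discharge_ok, cough, exposure_confirmed, chest_pain.
Round 2 — (3), (4), (9), derive immunocompromised, order_xray, cond_1.
Round 3 — (6), (12), derive cond_3, hydration_advised.
Closure: {admit, age_over_65, chest_pain, cond_1, cond_3, cough, discharge_ok, exposure_confirmed, high_risk, hydration_advised, immunocompromised, notify_public_health, o2_sat_low, observe_4h, order_pcr, order_xray, rash, start_antiviral} — 18 facts.

18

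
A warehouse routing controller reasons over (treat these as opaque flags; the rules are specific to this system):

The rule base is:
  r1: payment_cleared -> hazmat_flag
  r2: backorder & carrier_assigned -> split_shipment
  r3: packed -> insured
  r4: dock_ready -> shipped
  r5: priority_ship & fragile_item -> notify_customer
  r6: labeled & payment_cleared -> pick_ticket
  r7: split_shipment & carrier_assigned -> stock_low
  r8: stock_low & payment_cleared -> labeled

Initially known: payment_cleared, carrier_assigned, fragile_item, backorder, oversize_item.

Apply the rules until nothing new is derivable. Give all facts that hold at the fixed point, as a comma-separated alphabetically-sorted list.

backorder, carrier_assigned, fragile_item, hazmat_flag, labeled, oversize_item, payment_cleared, pick_ticket, split_shipment, stock_low

[1] r1 [payment_cleared -> hazmat_flag]; r2 [backorder & carrier_assigned -> split_shipment]. ⇒ new: hazmat_flag, split_shipment.
[2] r7 [split_shipment & carrier_assigned -> stock_low]. ⇒ new: stock_low.
[3] r8 [stock_low & payment_cleared -> labeled]. ⇒ new: labeled.
[4] r6 [labeled & payment_cleared -> pick_ticket]. ⇒ new: pick_ticket.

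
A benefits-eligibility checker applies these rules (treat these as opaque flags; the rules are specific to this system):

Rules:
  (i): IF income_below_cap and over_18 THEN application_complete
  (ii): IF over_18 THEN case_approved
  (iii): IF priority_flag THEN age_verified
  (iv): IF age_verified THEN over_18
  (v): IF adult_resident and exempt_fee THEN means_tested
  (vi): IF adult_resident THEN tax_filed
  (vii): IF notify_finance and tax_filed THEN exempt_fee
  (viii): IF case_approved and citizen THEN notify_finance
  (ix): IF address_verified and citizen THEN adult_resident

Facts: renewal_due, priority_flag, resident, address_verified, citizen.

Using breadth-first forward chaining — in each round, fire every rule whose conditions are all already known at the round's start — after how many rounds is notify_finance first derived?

4

Round 1 fires (iii), (ix), giving age_verified, adult_resident.
Round 2 fires (iv), (vi), giving over_18, tax_filed.
Round 3 fires (ii), giving case_approved.
Round 4 fires (viii), giving notify_finance.
notify_finance first appears in round 4.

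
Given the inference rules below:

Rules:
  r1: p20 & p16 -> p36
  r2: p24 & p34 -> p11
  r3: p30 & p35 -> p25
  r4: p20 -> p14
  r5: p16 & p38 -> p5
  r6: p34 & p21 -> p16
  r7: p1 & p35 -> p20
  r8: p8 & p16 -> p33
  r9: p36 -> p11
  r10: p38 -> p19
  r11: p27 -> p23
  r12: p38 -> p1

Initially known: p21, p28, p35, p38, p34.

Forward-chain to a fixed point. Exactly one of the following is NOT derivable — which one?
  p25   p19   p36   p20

Round 1: r6 [p34 & p21 -> p16]; r10 [p38 -> p19]; r12 [p38 -> p1]. New: p16, p19, p1.
Round 2: r5 [p16 & p38 -> p5]; r7 [p1 & p35 -> p20]. New: p5, p20.
Round 3: r1 [p20 & p16 -> p36]; r4 [p20 -> p14]. New: p36, p14.
Round 4: r9 [p36 -> p11]. New: p11.
Derived: p20 (round 2), p36 (round 3), p19 (round 1). p25 never appears in any round.

p25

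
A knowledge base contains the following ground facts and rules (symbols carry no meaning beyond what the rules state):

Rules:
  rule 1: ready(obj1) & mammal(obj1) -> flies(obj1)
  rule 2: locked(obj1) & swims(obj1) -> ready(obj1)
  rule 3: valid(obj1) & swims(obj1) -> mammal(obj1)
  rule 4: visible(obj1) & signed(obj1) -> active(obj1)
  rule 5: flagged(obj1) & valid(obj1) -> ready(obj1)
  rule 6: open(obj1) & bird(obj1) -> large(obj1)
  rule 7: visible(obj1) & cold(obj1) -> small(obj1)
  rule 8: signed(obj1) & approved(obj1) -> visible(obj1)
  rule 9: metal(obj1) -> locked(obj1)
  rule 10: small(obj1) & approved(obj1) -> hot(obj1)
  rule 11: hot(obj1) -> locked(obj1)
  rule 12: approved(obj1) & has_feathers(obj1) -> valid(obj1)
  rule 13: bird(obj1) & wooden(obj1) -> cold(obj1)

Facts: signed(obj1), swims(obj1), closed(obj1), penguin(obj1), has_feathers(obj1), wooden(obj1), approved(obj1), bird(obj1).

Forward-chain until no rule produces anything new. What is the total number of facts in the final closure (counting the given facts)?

18

Round 1 fires rule 8, rule 12, rule 13, giving visible(obj1), valid(obj1), cold(obj1).
Round 2 fires rule 3, rule 4, rule 7, giving mammal(obj1), active(obj1), small(obj1).
Round 3 fires rule 10, giving hot(obj1).
Round 4 fires rule 11, giving locked(obj1).
Round 5 fires rule 2, giving ready(obj1).
Round 6 fires rule 1, giving flies(obj1).
Closure: {active(obj1), approved(obj1), bird(obj1), closed(obj1), cold(obj1), flies(obj1), has_feathers(obj1), hot(obj1), locked(obj1), mammal(obj1), penguin(obj1), ready(obj1), signed(obj1), small(obj1), swims(obj1), valid(obj1), visible(obj1), wooden(obj1)} — 18 facts.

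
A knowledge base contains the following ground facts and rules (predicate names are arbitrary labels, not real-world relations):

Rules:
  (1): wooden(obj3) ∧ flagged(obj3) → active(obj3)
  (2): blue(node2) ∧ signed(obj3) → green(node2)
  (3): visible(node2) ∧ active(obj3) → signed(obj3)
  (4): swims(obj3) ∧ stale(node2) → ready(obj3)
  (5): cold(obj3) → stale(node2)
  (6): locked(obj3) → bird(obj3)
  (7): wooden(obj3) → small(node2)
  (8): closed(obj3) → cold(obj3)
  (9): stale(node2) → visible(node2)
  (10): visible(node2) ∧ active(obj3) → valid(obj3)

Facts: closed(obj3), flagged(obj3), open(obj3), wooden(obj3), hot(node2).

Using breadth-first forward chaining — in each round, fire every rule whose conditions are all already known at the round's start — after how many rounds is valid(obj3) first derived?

[1] (1) [wooden(obj3) ∧ flagged(obj3) → active(obj3)]; (7) [wooden(obj3) → small(node2)]; (8) [closed(obj3) → cold(obj3)]. ⇒ new: active(obj3), small(node2), cold(obj3).
[2] (5) [cold(obj3) → stale(node2)]. ⇒ new: stale(node2).
[3] (9) [stale(node2) → visible(node2)]. ⇒ new: visible(node2).
[4] (3) [visible(node2) ∧ active(obj3) → signed(obj3)]; (10) [visible(node2) ∧ active(obj3) → valid(obj3)]. ⇒ new: signed(obj3), valid(obj3).
valid(obj3) first appears in round 4.

4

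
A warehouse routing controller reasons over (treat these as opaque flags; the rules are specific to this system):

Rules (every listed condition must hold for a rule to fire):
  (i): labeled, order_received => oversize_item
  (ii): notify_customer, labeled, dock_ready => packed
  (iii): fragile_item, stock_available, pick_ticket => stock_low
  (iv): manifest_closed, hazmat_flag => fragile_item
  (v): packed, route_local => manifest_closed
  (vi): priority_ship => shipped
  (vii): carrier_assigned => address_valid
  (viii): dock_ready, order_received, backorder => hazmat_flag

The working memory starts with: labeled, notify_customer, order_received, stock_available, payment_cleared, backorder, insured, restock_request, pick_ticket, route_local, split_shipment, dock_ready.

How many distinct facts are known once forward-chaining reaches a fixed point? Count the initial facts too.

Round 1 — (i), (ii), (viii), derive oversize_item, packed, hazmat_flag.
Round 2 — (v), derive manifest_closed.
Round 3 — (iv), derive fragile_item.
Round 4 — (iii), derive stock_low.
Closure: {backorder, dock_ready, fragile_item, hazmat_flag, insured, labeled, manifest_closed, notify_customer, order_received, oversize_item, packed, payment_cleared, pick_ticket, restock_request, route_local, split_shipment, stock_available, stock_low} — 18 facts.

18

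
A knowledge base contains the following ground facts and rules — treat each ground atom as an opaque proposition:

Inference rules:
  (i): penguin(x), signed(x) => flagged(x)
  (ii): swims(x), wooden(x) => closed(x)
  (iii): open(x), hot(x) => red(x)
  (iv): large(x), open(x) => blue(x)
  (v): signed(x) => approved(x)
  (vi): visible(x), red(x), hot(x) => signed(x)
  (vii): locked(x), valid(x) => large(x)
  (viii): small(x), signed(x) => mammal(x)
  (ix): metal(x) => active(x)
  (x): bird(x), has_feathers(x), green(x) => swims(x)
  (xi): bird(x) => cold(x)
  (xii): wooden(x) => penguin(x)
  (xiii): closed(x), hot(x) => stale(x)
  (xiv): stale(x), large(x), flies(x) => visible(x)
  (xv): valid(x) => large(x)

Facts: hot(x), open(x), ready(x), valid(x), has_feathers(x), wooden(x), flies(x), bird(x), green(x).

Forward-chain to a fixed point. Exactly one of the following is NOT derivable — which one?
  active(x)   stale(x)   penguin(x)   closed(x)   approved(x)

[1] (iii) [open(x), hot(x) => red(x)]; (x) [bird(x), has_feathers(x), green(x) => swims(x)]; (xi) [bird(x) => cold(x)]; (xii) [wooden(x) => penguin(x)]; (xv) [valid(x) => large(x)]. ⇒ new: red(x), swims(x), cold(x), penguin(x), large(x).
[2] (ii) [swims(x), wooden(x) => closed(x)]; (iv) [large(x), open(x) => blue(x)]. ⇒ new: closed(x), blue(x).
[3] (xiii) [closed(x), hot(x) => stale(x)]. ⇒ new: stale(x).
[4] (xiv) [stale(x), large(x), flies(x) => visible(x)]. ⇒ new: visible(x).
[5] (vi) [visible(x), red(x), hot(x) => signed(x)]. ⇒ new: signed(x).
[6] (i) [penguin(x), signed(x) => flagged(x)]; (v) [signed(x) => approved(x)]. ⇒ new: flagged(x), approved(x).
Derived: penguin(x) (round 1), approved(x) (round 6), closed(x) (round 2), stale(x) (round 3). active(x) never appears in any round.

active(x)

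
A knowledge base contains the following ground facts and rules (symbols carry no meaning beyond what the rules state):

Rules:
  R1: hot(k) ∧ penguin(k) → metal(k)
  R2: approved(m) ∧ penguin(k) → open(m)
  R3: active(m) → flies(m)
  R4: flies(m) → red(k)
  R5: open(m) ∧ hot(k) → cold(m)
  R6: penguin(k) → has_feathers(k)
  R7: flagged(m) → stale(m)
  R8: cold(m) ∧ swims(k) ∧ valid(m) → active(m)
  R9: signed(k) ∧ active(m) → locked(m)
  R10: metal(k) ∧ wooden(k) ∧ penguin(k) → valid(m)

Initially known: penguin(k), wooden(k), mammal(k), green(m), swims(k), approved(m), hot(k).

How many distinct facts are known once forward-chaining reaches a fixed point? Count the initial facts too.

15

Round 1 fires R1, R2, R6, giving metal(k), open(m), has_feathers(k).
Round 2 fires R5, R10, giving cold(m), valid(m).
Round 3 fires R8, giving active(m).
Round 4 fires R3, giving flies(m).
Round 5 fires R4, giving red(k).
Closure: {active(m), approved(m), cold(m), flies(m), green(m), has_feathers(k), hot(k), mammal(k), metal(k), open(m), penguin(k), red(k), swims(k), valid(m), wooden(k)} — 15 facts.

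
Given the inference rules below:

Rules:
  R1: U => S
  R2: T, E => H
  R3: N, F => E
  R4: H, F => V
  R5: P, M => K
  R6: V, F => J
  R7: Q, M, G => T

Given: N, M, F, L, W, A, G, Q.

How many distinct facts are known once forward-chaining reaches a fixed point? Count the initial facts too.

13

Round 1: R3 [N, F => E]; R7 [Q, M, G => T]. Adds E, T.
Round 2: R2 [T, E => H]. Adds H.
Round 3: R4 [H, F => V]. Adds V.
Round 4: R6 [V, F => J]. Adds J.
Closure: {A, E, F, G, H, J, L, M, N, Q, T, V, W} — 13 facts.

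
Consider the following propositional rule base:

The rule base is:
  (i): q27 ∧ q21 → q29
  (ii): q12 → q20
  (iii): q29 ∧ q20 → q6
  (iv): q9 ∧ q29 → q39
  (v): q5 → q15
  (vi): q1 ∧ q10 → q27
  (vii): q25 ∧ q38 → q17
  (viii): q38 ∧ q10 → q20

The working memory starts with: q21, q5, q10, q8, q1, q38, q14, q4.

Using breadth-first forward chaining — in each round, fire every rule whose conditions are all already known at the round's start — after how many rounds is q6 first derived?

Round 1: (v) [q5 → q15]; (vi) [q1 ∧ q10 → q27]; (viii) [q38 ∧ q10 → q20]. Adds q15, q27, q20.
Round 2: (i) [q27 ∧ q21 → q29]. Adds q29.
Round 3: (iii) [q29 ∧ q20 → q6]. Adds q6.
q6 first appears in round 3.

3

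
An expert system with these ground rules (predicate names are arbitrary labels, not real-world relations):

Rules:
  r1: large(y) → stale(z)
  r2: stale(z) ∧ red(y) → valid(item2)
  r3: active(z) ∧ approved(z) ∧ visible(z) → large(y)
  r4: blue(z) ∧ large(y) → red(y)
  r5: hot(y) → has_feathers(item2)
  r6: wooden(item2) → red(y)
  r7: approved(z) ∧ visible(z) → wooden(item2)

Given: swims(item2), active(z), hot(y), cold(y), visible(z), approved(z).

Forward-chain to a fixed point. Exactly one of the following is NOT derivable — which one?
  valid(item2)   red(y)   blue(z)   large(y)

Round 1: r3 [active(z) ∧ approved(z) ∧ visible(z) → large(y)]; r5 [hot(y) → has_feathers(item2)]; r7 [approved(z) ∧ visible(z) → wooden(item2)]. New: large(y), has_feathers(item2), wooden(item2).
Round 2: r1 [large(y) → stale(z)]; r6 [wooden(item2) → red(y)]. New: stale(z), red(y).
Round 3: r2 [stale(z) ∧ red(y) → valid(item2)]. New: valid(item2).
Derived: valid(item2) (round 3), large(y) (round 1), red(y) (round 2). blue(z) never appears in any round.

blue(z)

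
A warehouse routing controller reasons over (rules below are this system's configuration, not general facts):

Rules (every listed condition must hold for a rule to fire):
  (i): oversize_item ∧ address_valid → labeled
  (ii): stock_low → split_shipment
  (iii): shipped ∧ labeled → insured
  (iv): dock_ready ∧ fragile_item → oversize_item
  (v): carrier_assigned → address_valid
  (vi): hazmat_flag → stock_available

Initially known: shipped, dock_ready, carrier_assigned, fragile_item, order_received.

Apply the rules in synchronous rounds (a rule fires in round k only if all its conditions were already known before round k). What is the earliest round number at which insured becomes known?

3

Round 1 fires (iv), (v), giving oversize_item, address_valid.
Round 2 fires (i), giving labeled.
Round 3 fires (iii), giving insured.
insured first appears in round 3.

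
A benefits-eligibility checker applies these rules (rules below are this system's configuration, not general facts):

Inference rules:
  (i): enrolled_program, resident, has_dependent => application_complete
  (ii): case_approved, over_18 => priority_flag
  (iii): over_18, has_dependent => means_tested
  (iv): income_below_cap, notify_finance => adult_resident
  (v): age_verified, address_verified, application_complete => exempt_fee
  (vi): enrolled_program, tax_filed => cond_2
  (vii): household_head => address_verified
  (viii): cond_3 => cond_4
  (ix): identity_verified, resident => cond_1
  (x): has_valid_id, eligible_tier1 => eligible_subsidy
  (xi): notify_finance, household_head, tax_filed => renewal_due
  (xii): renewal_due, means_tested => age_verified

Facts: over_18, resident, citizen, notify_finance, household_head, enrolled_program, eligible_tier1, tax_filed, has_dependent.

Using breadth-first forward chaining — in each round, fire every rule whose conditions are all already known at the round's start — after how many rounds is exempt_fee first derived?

Round 1: (i) [enrolled_program, resident, has_dependent => application_complete]; (iii) [over_18, has_dependent => means_tested]; (vi) [enrolled_program, tax_filed => cond_2]; (vii) [household_head => address_verified]; (xi) [notify_finance, household_head, tax_filed => renewal_due]. New: application_complete, means_tested, cond_2, address_verified, renewal_due.
Round 2: (xii) [renewal_due, means_tested => age_verified]. New: age_verified.
Round 3: (v) [age_verified, address_verified, application_complete => exempt_fee]. New: exempt_fee.
exempt_fee first appears in round 3.

3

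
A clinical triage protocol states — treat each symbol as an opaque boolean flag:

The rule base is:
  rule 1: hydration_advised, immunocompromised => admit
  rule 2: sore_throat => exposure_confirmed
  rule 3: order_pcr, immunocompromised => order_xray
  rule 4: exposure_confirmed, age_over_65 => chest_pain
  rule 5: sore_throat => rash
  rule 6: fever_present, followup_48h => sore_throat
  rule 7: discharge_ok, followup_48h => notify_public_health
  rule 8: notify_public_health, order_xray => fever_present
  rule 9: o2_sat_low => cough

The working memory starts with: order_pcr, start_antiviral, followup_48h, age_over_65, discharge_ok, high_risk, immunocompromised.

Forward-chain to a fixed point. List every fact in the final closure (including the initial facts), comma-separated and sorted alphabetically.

Round 1 fires rule 3, rule 7, giving order_xray, notify_public_health.
Round 2 fires rule 8, giving fever_present.
Round 3 fires rule 6, giving sore_throat.
Round 4 fires rule 2, rule 5, giving exposure_confirmed, rash.
Round 5 fires rule 4, giving chest_pain.

age_over_65, chest_pain, discharge_ok, exposure_confirmed, fever_present, followup_48h, high_risk, immunocompromised, notify_public_health, order_pcr, order_xray, rash, sore_throat, start_antiviral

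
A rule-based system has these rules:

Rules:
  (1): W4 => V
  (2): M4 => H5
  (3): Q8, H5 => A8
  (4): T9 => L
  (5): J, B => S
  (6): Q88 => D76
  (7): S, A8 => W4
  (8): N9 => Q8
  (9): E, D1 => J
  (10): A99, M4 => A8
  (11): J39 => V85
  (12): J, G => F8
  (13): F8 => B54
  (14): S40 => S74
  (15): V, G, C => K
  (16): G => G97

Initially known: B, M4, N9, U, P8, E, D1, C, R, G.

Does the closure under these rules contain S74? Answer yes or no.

Round 1 fires (2), (8), (9), (16), giving H5, Q8, J, G97.
Round 2 fires (3), (5), (12), giving A8, S, F8.
Round 3 fires (7), (13), giving W4, B54.
Round 4 fires (1), giving V.
Round 5 fires (15), giving K.
Fixed point reached. S74 is concluded only by (14); (14) needs S40 (never derived).

no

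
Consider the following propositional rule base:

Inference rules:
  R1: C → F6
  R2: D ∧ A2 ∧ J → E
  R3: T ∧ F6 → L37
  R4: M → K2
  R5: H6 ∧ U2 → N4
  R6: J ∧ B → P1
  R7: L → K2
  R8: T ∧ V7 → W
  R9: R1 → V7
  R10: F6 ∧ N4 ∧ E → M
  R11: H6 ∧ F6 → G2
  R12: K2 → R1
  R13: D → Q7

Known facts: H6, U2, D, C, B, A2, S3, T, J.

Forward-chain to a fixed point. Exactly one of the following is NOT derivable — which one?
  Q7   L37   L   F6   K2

L

Round 1: R1 [C → F6]; R2 [D ∧ A2 ∧ J → E]; R5 [H6 ∧ U2 → N4]; R6 [J ∧ B → P1]; R13 [D → Q7]. Adds F6, E, N4, P1, Q7.
Round 2: R3 [T ∧ F6 → L37]; R10 [F6 ∧ N4 ∧ E → M]; R11 [H6 ∧ F6 → G2]. Adds L37, M, G2.
Round 3: R4 [M → K2]. Adds K2.
Round 4: R12 [K2 → R1]. Adds R1.
Round 5: R9 [R1 → V7]. Adds V7.
Round 6: R8 [T ∧ V7 → W]. Adds W.
Derived: K2 (round 3), Q7 (round 1), L37 (round 2), F6 (round 1). L never appears in any round.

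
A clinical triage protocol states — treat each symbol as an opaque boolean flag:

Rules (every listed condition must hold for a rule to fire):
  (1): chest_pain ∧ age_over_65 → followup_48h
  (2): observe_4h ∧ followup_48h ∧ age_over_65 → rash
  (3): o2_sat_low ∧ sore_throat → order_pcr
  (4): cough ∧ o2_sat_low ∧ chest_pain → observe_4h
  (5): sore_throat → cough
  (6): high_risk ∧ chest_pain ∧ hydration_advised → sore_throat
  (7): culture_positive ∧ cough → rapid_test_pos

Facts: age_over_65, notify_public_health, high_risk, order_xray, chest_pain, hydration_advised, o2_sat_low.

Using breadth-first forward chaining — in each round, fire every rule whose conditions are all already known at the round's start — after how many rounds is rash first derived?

Round 1: (1) [chest_pain ∧ age_over_65 → followup_48h]; (6) [high_risk ∧ chest_pain ∧ hydration_advised → sore_throat]. Adds followup_48h, sore_throat.
Round 2: (3) [o2_sat_low ∧ sore_throat → order_pcr]; (5) [sore_throat → cough]. Adds order_pcr, cough.
Round 3: (4) [cough ∧ o2_sat_low ∧ chest_pain → observe_4h]. Adds observe_4h.
Round 4: (2) [observe_4h ∧ followup_48h ∧ age_over_65 → rash]. Adds rash.
rash first appears in round 4.

4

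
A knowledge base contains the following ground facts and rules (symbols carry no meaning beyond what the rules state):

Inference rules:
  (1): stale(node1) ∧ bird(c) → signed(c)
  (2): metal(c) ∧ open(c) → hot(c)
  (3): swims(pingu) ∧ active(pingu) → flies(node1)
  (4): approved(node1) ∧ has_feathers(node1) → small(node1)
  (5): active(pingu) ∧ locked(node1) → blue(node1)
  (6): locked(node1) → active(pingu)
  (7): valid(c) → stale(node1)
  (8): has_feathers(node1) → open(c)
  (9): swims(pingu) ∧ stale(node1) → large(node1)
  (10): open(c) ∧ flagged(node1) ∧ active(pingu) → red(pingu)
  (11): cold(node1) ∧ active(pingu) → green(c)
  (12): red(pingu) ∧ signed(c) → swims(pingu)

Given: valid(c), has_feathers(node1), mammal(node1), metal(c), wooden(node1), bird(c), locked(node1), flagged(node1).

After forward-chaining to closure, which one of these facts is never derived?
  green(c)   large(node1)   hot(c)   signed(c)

Round 1: (6) [locked(node1) → active(pingu)]; (7) [valid(c) → stale(node1)]; (8) [has_feathers(node1) → open(c)]. New: active(pingu), stale(node1), open(c).
Round 2: (1) [stale(node1) ∧ bird(c) → signed(c)]; (2) [metal(c) ∧ open(c) → hot(c)]; (5) [active(pingu) ∧ locked(node1) → blue(node1)]; (10) [open(c) ∧ flagged(node1) ∧ active(pingu) → red(pingu)]. New: signed(c), hot(c), blue(node1), red(pingu).
Round 3: (12) [red(pingu) ∧ signed(c) → swims(pingu)]. New: swims(pingu).
Round 4: (3) [swims(pingu) ∧ active(pingu) → flies(node1)]; (9) [swims(pingu) ∧ stale(node1) → large(node1)]. New: flies(node1), large(node1).
Derived: signed(c) (round 2), large(node1) (round 4), hot(c) (round 2). green(c) never appears in any round.

green(c)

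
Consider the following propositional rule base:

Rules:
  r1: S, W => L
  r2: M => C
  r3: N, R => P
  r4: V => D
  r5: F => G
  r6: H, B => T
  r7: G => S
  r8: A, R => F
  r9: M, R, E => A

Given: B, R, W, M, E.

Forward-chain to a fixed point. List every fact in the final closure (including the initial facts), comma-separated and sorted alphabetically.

Round 1: r2 [M => C]; r9 [M, R, E => A]. Adds C, A.
Round 2: r8 [A, R => F]. Adds F.
Round 3: r5 [F => G]. Adds G.
Round 4: r7 [G => S]. Adds S.
Round 5: r1 [S, W => L]. Adds L.

A, B, C, E, F, G, L, M, R, S, W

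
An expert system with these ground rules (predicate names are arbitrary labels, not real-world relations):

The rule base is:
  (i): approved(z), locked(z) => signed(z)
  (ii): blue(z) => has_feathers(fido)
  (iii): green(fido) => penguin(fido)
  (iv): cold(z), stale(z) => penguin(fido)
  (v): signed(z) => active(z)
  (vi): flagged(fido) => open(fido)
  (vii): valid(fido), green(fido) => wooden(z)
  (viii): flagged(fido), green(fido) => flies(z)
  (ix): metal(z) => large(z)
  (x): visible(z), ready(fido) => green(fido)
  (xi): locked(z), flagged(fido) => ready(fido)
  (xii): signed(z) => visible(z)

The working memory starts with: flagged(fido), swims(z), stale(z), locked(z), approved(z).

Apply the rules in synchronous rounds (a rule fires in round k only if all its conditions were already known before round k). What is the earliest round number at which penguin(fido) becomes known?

4

Round 1: (i) [approved(z), locked(z) => signed(z)]; (vi) [flagged(fido) => open(fido)]; (xi) [locked(z), flagged(fido) => ready(fido)]. Adds signed(z), open(fido), ready(fido).
Round 2: (v) [signed(z) => active(z)]; (xii) [signed(z) => visible(z)]. Adds active(z), visible(z).
Round 3: (x) [visible(z), ready(fido) => green(fido)]. Adds green(fido).
Round 4: (iii) [green(fido) => penguin(fido)]; (viii) [flagged(fido), green(fido) => flies(z)]. Adds penguin(fido), flies(z).
penguin(fido) first appears in round 4.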